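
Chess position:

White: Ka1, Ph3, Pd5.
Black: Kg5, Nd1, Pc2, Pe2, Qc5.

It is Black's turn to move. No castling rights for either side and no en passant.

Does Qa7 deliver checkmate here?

After Qa7: white king on a1; in check: yes, from the black queen on a7.
King squares — b1: attacked by Pc2; a2: attacked by Qa7; b2: attacked by Nd1.
White has no legal moves → checkmate.

yes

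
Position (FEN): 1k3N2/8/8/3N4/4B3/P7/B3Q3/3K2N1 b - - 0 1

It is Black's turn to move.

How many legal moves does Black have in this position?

Black to move; king on b8.
In check: no.
Legal moves: Kc8, Ka8, Kb7, Ka7.
Count: 4.

4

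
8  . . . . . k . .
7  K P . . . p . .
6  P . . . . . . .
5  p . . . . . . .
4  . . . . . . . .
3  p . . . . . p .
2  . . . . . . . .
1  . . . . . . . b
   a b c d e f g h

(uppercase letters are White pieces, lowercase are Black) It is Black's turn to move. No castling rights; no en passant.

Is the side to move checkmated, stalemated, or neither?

neither

Black to move; black king on f8.
In check: no.
Legal moves for Black: Kg8, Ke8, Kg7, Ke7, Bxb7, Bc6, Bd5, Be4, Bf3, Bg2, f6, a4, g2, a2, f5.
Black has 15 legal moves and is not in check → neither.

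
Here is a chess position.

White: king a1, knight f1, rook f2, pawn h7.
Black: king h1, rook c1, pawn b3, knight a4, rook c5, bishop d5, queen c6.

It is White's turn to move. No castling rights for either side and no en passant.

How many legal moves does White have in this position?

White to move; king on a1.
In check: yes, from the black rook on c1.
Legal moves: none.
Count: 0.

0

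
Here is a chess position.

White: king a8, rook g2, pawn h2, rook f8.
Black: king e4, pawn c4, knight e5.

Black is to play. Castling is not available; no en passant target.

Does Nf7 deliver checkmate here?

no

After Nf7: white king on a8; in check: no.
White is not in check, so this cannot be checkmate.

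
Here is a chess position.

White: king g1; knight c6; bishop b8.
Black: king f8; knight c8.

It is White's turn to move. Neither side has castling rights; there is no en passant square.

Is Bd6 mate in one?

no

After Bd6: black king on f8; in check: yes, from the white bishop on d6.
Black has 6 legal replies: Kg8, Ke8, Kg7, Kf7, Ne7, Nxd6.
In check but a legal move exists → not checkmate.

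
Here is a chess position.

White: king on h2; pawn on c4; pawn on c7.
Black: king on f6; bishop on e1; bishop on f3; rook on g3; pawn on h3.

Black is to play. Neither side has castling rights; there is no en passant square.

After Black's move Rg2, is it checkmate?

After Rg2: white king on h2; in check: yes, from the black rook on g2.
White has 2 legal replies: Kxh3, Kh1.
In check but a legal move exists → not checkmate.

no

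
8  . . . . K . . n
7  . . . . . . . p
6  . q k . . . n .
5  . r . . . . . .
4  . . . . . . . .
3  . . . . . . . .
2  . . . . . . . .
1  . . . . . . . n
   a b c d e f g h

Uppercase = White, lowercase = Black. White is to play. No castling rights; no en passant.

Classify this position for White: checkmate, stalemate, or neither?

White to move; white king on e8.
In check: no.
King squares — d7: attacked by Kc6; e7: attacked by Ng6; f7: attacked by Nh8; d8: attacked by Qb6; f8: attacked by Ng6.
Legal moves for White: none.
Not in check and no legal moves → stalemate.

stalemate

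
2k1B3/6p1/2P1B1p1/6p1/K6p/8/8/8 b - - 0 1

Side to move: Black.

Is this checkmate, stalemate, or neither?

Black to move; black king on c8.
In check: yes, from the white bishop on e6.
King squares — b7: attacked by Pc6; c7: available; d7: attacked by Pc6; b8: available; d8: available.
Legal moves for Black: Kd8, Kb8, Kc7.
Black is in check but has 3 legal moves → neither.

neither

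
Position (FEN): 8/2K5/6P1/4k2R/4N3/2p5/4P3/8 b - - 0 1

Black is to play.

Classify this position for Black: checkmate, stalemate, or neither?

neither

Black to move; black king on e5.
In check: yes, from the white rook on h5.
Legal moves for Black: Ke6, Kf4, Kxe4, Kd4.
Black is in check but has 4 legal moves → neither.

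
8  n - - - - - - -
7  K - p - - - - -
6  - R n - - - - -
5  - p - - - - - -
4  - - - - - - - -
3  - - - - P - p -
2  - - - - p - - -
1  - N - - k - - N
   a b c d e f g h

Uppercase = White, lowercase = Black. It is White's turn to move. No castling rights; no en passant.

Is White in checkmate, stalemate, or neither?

White to move; white king on a7.
In check: yes, from the black knight on c6.
Legal moves for White: Kxa8, Kb7, Ka6, Rxc6.
White is in check but has 4 legal moves → neither.

neither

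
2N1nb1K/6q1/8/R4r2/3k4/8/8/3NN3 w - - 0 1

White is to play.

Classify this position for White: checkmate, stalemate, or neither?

checkmate

White to move; white king on h8.
In check: yes, from the black queen on g7.
King squares — g7: attacked by Ne8; h7: attacked by Qg7; g8: attacked by Qg7.
Legal moves for White: none.
In check with no legal moves → checkmate.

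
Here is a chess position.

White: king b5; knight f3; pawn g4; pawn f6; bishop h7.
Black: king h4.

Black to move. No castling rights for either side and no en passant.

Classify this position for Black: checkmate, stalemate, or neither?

neither

Black to move; black king on h4.
In check: yes, from the white knight on f3.
Legal moves for Black: Kxg4, Kh3, Kg3.
Black is in check but has 3 legal moves → neither.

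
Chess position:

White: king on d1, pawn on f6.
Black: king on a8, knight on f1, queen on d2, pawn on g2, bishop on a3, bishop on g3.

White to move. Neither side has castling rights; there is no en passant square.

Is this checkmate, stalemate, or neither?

checkmate

White to move; white king on d1.
In check: yes, from the black queen on d2.
King squares — c1: attacked by Qd2; e1: attacked by Qd2; c2: attacked by Qd2; d2: attacked by Nf1; e2: attacked by Qd2.
Legal moves for White: none.
In check with no legal moves → checkmate.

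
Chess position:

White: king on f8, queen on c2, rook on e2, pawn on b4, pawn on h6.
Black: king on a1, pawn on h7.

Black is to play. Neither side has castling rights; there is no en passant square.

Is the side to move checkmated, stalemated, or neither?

Black to move; black king on a1.
In check: no.
King squares — b1: attacked by Qc2; a2: attacked by Qc2; b2: attacked by Qc2.
Legal moves for Black: none.
Not in check and no legal moves → stalemate.

stalemate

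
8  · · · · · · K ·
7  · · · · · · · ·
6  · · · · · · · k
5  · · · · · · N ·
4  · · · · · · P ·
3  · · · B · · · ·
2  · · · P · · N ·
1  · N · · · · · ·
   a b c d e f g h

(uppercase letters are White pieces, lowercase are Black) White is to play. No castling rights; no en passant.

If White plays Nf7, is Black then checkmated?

After Nf7: black king on h6; in check: yes, from the white knight on f7.
King squares — g5: attacked by Nf7; h5: attacked by Pg4; g6: attacked by Bd3; g7: attacked by Kg8; h7: attacked by Bd3.
Black has no legal moves → checkmate.

yes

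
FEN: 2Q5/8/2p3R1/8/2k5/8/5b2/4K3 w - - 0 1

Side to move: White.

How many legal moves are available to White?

5

White to move; king on e1.
In check: yes, from the black bishop on f2.
Legal moves: Kxf2, Ke2, Kd2, Kf1, Kd1.
Count: 5.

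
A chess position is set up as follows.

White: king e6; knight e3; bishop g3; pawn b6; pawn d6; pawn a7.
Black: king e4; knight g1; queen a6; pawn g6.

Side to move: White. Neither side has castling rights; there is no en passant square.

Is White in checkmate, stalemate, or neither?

neither

White to move; white king on e6.
In check: no.
Legal moves for White include: Kf7, Ke7, Kd7, Kf6, Be5, Bh4, Bf4, Bh2, Bf2, Be1, Nf5, Nd5, Ng4, Nc4, Ng2, Nc2, Nf1, Nd1, ... (list truncated; more exist).
White has legal moves and is not in check → neither.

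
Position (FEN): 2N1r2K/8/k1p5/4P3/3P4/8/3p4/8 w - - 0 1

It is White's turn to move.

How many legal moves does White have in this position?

White to move; king on h8.
In check: yes, from the black rook on e8.
Legal moves: Kh7, Kg7.
Count: 2.

2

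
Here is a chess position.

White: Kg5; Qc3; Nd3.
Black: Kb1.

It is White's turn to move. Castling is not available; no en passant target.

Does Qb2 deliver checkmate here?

yes

After Qb2: black king on b1; in check: yes, from the white queen on b2.
King squares — a1: attacked by Qb2; c1: attacked by Qb2; a2: attacked by Qb2; b2: attacked by Nd3; c2: attacked by Qb2.
Black has no legal moves → checkmate.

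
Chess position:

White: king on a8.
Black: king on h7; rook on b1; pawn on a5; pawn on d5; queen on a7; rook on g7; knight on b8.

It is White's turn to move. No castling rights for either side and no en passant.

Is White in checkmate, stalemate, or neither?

White to move; white king on a8.
In check: yes, from the black queen on a7.
King squares — a7: attacked by Rg7; b7: attacked by Rb1; b8: attacked by Rb1.
Legal moves for White: none.
In check with no legal moves → checkmate.

checkmate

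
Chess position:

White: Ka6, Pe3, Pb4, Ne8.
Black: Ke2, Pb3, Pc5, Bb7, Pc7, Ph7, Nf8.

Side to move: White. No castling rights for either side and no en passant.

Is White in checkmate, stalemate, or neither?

neither

White to move; white king on a6.
In check: yes, from the black bishop on b7.
King squares — a5: available; b5: available; b6: attacked by Pc7; a7: available; b7: available.
Legal moves for White: Kxb7, Ka7, Kb5, Ka5.
White is in check but has 4 legal moves → neither.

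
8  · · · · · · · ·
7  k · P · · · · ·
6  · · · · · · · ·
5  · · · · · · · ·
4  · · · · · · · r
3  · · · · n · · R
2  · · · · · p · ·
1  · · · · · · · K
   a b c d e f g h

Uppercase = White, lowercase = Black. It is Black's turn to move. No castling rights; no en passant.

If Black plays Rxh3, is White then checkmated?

After Rxh3: white king on h1; in check: yes, from the black rook on h3.
King squares — g1: attacked by Pf2; g2: attacked by Ne3; h2: attacked by Rh3.
White has no legal moves → checkmate.

yes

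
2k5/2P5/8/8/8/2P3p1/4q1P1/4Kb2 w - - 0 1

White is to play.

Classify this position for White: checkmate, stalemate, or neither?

White to move; white king on e1.
In check: yes, from the black queen on e2.
King squares — d1: attacked by Qe2; f1: attacked by Qe2; d2: attacked by Qe2; e2: attacked by Bf1; f2: attacked by Qe2.
Legal moves for White: none.
In check with no legal moves → checkmate.

checkmate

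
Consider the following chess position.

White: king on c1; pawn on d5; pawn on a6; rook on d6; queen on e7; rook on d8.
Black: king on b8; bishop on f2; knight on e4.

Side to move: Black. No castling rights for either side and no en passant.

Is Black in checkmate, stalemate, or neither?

Black to move; black king on b8.
In check: yes, from the white rook on d8.
King squares — a7: attacked by Qe7; b7: attacked by Pa6; c7: attacked by Qe7; a8: attacked by Rd8; c8: attacked by Rd8.
Legal moves for Black: none.
In check with no legal moves → checkmate.

checkmate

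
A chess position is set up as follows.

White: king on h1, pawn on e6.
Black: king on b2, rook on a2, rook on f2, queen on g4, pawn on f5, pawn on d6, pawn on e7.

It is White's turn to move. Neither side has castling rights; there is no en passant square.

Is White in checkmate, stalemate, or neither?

stalemate

White to move; white king on h1.
In check: no.
King squares — g1: attacked by Qg4; g2: attacked by Rf2; h2: attacked by Rf2.
Legal moves for White: none.
Not in check and no legal moves → stalemate.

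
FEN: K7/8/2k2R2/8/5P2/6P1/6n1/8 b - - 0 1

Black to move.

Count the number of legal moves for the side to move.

5

Black to move; king on c6.
In check: yes, from the white rook on f6.
Legal moves: Kd7, Kc7, Kd5, Kc5, Kb5.
Count: 5.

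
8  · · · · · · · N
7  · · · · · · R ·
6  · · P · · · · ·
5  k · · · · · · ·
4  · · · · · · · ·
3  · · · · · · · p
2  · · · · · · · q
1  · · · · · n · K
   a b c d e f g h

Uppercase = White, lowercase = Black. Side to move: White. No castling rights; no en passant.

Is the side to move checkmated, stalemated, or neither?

checkmate

White to move; white king on h1.
In check: yes, from the black queen on h2.
King squares — g1: attacked by Qh2; g2: attacked by Qh2; h2: attacked by Nf1.
Legal moves for White: none.
In check with no legal moves → checkmate.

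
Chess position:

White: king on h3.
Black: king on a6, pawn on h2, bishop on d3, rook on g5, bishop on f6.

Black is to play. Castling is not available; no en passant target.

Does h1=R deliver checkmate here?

After h1=R: white king on h3; in check: yes, from the black rook on h1.
King squares — g2: attacked by Rg5; h2: attacked by Rh1; g3: attacked by Rg5; g4: attacked by Rg5; h4: attacked by Rh1.
White has no legal moves → checkmate.

yes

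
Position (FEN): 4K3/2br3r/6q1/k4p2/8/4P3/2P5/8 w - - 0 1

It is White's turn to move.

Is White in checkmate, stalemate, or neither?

White to move; white king on e8.
In check: yes, from the black queen on g6.
Legal moves for White: Kf8.
White is in check but has 1 legal move → neither.

neither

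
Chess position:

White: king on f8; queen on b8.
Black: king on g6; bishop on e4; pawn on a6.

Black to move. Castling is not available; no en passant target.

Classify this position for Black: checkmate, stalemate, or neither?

neither

Black to move; black king on g6.
In check: no.
Legal moves for Black: Kh7, Kh6, Kf6, Kh5, Kg5, Kf5, Ba8, Bb7, Bc6, Bf5, Bd5, Bf3, Bd3, Bg2, Bc2, Bh1, Bb1, a5.
Black has 18 legal moves and is not in check → neither.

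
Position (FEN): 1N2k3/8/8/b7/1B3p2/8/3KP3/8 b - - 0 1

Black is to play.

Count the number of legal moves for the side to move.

7

Black to move; king on e8.
In check: no.
Legal moves: Kd8, Kf7, Bd8, Bc7, Bb6, Bxb4+, f3.
Count: 7.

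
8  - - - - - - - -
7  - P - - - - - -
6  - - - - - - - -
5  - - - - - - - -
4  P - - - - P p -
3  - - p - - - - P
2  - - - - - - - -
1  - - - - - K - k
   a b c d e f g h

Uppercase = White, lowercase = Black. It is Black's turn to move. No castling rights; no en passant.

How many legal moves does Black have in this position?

4

Black to move; king on h1.
In check: no.
Legal moves: Kh2, gxh3, g3, c2.
Count: 4.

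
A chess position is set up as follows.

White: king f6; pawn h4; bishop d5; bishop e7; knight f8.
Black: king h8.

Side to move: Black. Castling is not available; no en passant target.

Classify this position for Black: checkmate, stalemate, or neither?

stalemate

Black to move; black king on h8.
In check: no.
King squares — g7: attacked by Kf6; h7: attacked by Nf8; g8: attacked by Bd5.
Legal moves for Black: none.
Not in check and no legal moves → stalemate.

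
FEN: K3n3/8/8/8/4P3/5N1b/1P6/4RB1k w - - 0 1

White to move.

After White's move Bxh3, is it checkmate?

After Bxh3: black king on h1; in check: yes, from the white rook on e1.
King squares — g1: attacked by Re1; g2: attacked by Bh3; h2: attacked by Nf3.
Black has no legal moves → checkmate.

yes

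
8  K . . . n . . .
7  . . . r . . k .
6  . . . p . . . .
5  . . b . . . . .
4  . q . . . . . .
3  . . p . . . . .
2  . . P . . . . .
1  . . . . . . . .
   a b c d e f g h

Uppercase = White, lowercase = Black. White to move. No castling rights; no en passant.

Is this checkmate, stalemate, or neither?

White to move; white king on a8.
In check: no.
King squares — a7: attacked by Bc5; b7: attacked by Qb4; b8: attacked by Qb4.
Legal moves for White: none.
Not in check and no legal moves → stalemate.

stalemate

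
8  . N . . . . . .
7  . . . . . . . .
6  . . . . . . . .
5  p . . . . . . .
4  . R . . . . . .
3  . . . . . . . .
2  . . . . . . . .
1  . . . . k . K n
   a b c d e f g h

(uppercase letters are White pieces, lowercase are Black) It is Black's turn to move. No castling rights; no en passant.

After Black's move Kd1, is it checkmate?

After Kd1: white king on g1; in check: no.
White is not in check, so this cannot be checkmate.

no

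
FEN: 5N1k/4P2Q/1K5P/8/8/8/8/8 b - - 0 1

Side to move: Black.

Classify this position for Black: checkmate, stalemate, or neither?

checkmate

Black to move; black king on h8.
In check: yes, from the white queen on h7.
King squares — g7: attacked by Ph6; h7: attacked by Nf8; g8: attacked by Qh7.
Legal moves for Black: none.
In check with no legal moves → checkmate.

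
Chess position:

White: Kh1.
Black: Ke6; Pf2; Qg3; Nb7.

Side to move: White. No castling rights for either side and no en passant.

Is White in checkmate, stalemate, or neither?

stalemate

White to move; white king on h1.
In check: no.
King squares — g1: attacked by Pf2; g2: attacked by Qg3; h2: attacked by Qg3.
Legal moves for White: none.
Not in check and no legal moves → stalemate.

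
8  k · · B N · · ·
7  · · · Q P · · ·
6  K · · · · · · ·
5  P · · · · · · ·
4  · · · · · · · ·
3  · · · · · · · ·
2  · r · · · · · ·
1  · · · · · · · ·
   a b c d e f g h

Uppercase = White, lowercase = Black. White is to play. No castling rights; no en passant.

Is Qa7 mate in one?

After Qa7: black king on a8; in check: yes, from the white queen on a7.
King squares — a7: attacked by Ka6; b7: attacked by Ka6; b8: attacked by Qa7.
Black has no legal moves → checkmate.

yes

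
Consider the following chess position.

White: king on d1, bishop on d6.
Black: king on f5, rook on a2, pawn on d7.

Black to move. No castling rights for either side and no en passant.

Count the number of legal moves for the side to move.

Black to move; king on f5.
In check: no.
Legal moves: Kg6, Kf6, Ke6, Kg5, Kg4, Ke4, Ra8, Ra7, Ra6, Ra5, Ra4, Ra3, Rh2, Rg2, Rf2, Re2, Rd2+, Rc2, Rb2, Ra1+.
Count: 20.

20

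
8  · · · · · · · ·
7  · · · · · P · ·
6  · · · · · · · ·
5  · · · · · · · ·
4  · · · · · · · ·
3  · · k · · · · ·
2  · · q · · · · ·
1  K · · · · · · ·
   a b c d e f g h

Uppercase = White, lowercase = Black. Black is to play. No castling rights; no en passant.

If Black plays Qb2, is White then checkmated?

After Qb2: white king on a1; in check: yes, from the black queen on b2.
King squares — b1: attacked by Qb2; a2: attacked by Qb2; b2: attacked by Kc3.
White has no legal moves → checkmate.

yes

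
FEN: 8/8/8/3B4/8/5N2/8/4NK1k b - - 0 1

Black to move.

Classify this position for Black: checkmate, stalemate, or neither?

stalemate

Black to move; black king on h1.
In check: no.
King squares — g1: attacked by Kf1; g2: attacked by Ne1; h2: attacked by Nf3.
Legal moves for Black: none.
Not in check and no legal moves → stalemate.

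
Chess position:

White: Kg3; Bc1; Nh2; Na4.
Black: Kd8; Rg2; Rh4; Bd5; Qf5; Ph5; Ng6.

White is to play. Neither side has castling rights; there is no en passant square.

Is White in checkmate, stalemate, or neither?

White to move; white king on g3.
In check: yes, from the black rook on g2.
King squares — f2: attacked by Rg2; g2: attacked by Bd5; h2: own knight; f3: attacked by Bd5; h3: attacked by Rh4; f4: attacked by Rh4; g4: attacked by Rg2; h4: attacked by Ng6.
Legal moves for White: none.
In check with no legal moves → checkmate.

checkmate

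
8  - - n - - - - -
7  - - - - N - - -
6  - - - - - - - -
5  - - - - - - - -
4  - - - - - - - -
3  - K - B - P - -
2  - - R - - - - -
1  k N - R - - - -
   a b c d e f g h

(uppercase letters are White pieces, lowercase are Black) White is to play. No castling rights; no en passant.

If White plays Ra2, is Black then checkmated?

After Ra2: black king on a1; in check: yes, from the white rook on a2.
King squares — b1: attacked by Rd1; a2: attacked by Kb3; b2: attacked by Ra2.
Black has no legal moves → checkmate.

yes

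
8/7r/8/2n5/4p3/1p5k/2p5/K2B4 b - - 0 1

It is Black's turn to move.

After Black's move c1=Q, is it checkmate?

After c1=Q: white king on a1; in check: yes, from the black queen on c1.
King squares — b1: attacked by Qc1; a2: attacked by Pb3; b2: attacked by Qc1.
White has no legal moves → checkmate.

yes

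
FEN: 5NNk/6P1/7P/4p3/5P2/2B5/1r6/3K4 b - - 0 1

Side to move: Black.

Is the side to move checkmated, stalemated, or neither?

Black to move; black king on h8.
In check: yes, from the white pawn on g7.
King squares — g7: attacked by Ph6; h7: attacked by Nf8; g8: available.
Legal moves for Black: Kxg8.
Black is in check but has 1 legal move → neither.

neither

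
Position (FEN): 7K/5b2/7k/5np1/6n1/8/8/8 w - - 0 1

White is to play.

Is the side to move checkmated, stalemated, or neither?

stalemate

White to move; white king on h8.
In check: no.
King squares — g7: attacked by Nf5; h7: attacked by Kh6; g8: attacked by Bf7.
Legal moves for White: none.
Not in check and no legal moves → stalemate.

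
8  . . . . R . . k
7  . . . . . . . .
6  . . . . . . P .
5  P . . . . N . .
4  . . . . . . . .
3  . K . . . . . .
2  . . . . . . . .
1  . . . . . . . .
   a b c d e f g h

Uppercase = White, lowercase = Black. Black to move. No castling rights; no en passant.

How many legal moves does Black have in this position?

Black to move; king on h8.
In check: yes, from the white rook on e8.
Legal moves: none.
Count: 0.

0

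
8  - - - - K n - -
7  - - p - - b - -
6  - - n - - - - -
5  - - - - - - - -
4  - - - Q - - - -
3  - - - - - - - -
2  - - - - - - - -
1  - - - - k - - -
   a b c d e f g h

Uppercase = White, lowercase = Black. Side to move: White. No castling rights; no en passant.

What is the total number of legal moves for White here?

2

White to move; king on e8.
In check: yes, from the black bishop on f7.
Legal moves: Kxf8, Kxf7.
Count: 2.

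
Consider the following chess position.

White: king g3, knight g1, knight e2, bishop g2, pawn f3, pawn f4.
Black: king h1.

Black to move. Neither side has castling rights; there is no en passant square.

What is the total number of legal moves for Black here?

Black to move; king on h1.
In check: yes, from the white bishop on g2.
Legal moves: none.
Count: 0.

0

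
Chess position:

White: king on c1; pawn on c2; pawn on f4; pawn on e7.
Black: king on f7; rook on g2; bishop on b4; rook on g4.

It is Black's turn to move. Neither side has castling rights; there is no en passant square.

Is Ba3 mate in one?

After Ba3: white king on c1; in check: yes, from the black bishop on a3.
White has 2 legal replies: Kd1, Kb1.
In check but a legal move exists → not checkmate.

no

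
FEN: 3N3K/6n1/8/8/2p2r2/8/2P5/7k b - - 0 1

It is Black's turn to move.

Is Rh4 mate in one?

After Rh4: white king on h8; in check: yes, from the black rook on h4.
White has 2 legal replies: Kg8, Kxg7.
In check but a legal move exists → not checkmate.

no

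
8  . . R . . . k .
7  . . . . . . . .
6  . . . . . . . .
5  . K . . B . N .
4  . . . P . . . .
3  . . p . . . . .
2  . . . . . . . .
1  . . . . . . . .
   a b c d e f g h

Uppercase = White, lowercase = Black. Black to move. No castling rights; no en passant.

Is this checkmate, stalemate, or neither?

Black to move; black king on g8.
In check: yes, from the white rook on c8.
King squares — f7: attacked by Ng5; g7: attacked by Be5; h7: attacked by Ng5; f8: attacked by Rc8; h8: attacked by Be5.
Legal moves for Black: none.
In check with no legal moves → checkmate.

checkmate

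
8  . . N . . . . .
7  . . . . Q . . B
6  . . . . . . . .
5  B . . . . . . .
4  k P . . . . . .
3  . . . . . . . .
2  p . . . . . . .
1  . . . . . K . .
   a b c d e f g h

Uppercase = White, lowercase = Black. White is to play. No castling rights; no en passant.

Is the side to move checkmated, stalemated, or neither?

neither

White to move; white king on f1.
In check: no.
Legal moves for White include: Na7, Nd6, Nb6+, Bg8, Bg6, Bf5, Be4, Bd3, Bc2+, Bb1, Qf8, Qe8+, Qd8, Qg7, Qf7, Qd7+, Qc7, Qb7, ... (list truncated; more exist).
White has legal moves and is not in check → neither.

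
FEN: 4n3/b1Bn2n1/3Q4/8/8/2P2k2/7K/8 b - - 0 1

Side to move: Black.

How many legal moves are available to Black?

24

Black to move; king on f3.
In check: no.
Legal moves: Nxc7, Nef6, Nxd6, Ne6, Nh5, Nf5, Nf8, Nb8, Ndf6, Nb6, Ne5, Nc5, Bb8, Bb6, Bc5, Bd4, Be3, Bf2, Bg1+, Kg4, Ke4, Ke3, Kf2, Ke2.
Count: 24.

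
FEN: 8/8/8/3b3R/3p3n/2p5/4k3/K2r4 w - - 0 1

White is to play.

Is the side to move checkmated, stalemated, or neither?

checkmate

White to move; white king on a1.
In check: yes, from the black rook on d1.
King squares — b1: attacked by Rd1; a2: attacked by Bd5; b2: attacked by Pc3.
Legal moves for White: none.
In check with no legal moves → checkmate.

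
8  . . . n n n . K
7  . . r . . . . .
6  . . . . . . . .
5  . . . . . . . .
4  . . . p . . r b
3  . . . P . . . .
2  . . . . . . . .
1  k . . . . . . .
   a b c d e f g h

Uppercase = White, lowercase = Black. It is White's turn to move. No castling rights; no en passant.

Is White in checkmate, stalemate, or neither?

stalemate

White to move; white king on h8.
In check: no.
King squares — g7: attacked by Rg4; h7: attacked by Rc7; g8: attacked by Rg4.
Legal moves for White: none.
Not in check and no legal moves → stalemate.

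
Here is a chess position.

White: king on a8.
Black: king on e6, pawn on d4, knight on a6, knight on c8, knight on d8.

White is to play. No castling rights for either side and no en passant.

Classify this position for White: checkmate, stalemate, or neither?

White to move; white king on a8.
In check: no.
King squares — a7: attacked by Nc8; b7: attacked by Nd8; b8: attacked by Na6.
Legal moves for White: none.
Not in check and no legal moves → stalemate.

stalemate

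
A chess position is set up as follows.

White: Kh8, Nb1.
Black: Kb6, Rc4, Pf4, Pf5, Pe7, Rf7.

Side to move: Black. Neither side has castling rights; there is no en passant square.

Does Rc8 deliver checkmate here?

After Rc8: white king on h8; in check: yes, from the black rook on c8.
King squares — g7: attacked by Rf7; h7: attacked by Rf7; g8: attacked by Rc8.
White has no legal moves → checkmate.

yes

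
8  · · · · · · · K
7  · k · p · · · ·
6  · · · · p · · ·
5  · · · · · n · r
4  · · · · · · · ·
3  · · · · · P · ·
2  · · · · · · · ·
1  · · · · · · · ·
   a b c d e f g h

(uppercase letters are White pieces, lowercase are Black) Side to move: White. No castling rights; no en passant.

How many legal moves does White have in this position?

1

White to move; king on h8.
In check: yes, from the black rook on h5.
Legal moves: Kg8.
Count: 1.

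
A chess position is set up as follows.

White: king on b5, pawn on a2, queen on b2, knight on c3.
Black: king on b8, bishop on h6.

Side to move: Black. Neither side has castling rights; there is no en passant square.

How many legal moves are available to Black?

Black to move; king on b8.
In check: no.
Legal moves: Kc8, Ka8, Kc7, Kb7, Ka7, Bf8, Bg7, Bg5, Bf4, Be3, Bd2, Bc1.
Count: 12.

12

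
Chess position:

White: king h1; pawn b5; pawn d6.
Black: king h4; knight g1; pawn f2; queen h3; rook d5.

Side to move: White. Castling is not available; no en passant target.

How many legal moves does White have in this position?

White to move; king on h1.
In check: yes, from the black queen on h3.
Legal moves: none.
Count: 0.

0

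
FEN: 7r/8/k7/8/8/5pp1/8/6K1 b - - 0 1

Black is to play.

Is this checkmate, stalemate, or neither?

neither

Black to move; black king on a6.
In check: no.
Legal moves for Black include: Rg8, Rf8, Re8, Rd8, Rc8, Rb8, Ra8, Rh7, Rh6, Rh5, Rh4, Rh3, Rh2, Rh1+, Kb7, Ka7, Kb6, Kb5, ... (list truncated; more exist).
Black has legal moves and is not in check → neither.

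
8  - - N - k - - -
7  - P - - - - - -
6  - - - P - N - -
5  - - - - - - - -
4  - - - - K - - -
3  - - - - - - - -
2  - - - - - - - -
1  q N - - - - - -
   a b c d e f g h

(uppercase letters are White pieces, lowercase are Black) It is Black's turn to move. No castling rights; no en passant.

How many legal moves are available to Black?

4

Black to move; king on e8.
In check: yes, from the white knight on f6.
Legal moves: Kf8, Kd8, Kf7, Qxf6.
Count: 4.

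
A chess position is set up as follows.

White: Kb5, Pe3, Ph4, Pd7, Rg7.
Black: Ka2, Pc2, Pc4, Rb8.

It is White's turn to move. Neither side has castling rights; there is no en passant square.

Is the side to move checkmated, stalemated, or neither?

neither

White to move; white king on b5.
In check: yes, from the black rook on b8.
King squares — a4: available; b4: attacked by Rb8; c4: available; a5: available; c5: available; a6: available; b6: attacked by Rb8; c6: available.
Legal moves for White: Kc6, Ka6, Kc5, Ka5, Kxc4, Ka4.
White is in check but has 6 legal moves → neither.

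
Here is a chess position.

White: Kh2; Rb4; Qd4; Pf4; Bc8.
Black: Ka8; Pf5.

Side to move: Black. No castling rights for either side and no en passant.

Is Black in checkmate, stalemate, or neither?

stalemate

Black to move; black king on a8.
In check: no.
King squares — a7: attacked by Qd4; b7: attacked by Rb4; b8: attacked by Rb4.
Legal moves for Black: none.
Not in check and no legal moves → stalemate.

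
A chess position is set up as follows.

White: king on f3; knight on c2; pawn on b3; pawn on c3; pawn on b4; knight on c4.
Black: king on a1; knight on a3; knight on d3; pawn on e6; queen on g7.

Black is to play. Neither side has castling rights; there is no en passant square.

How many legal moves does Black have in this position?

Black to move; king on a1.
In check: yes, from the white knight on c2.
Legal moves: Ka2, Kb1, Nxc2.
Count: 3.

3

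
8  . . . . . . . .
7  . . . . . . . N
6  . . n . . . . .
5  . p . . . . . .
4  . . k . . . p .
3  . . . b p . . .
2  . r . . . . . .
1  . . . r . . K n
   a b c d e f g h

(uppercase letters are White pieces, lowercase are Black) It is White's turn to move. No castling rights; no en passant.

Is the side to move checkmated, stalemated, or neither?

White to move; white king on g1.
In check: yes, from the black rook on d1.
King squares — f1: attacked by Rd1; h1: attacked by Rd1; f2: attacked by Nh1; g2: attacked by Rb2; h2: attacked by Rb2.
Legal moves for White: none.
In check with no legal moves → checkmate.

checkmate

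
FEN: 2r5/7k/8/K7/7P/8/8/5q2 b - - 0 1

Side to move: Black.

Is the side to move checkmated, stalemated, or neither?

neither

Black to move; black king on h7.
In check: no.
Legal moves for Black include: Rh8, Rg8, Rf8, Re8, Rd8, Rb8, Ra8+, Rc7, Rc6, Rc5+, Rc4, Rc3, Rc2, Rc1, Kh8, Kg8, Kg7, Kh6, ... (list truncated; more exist).
Black has legal moves and is not in check → neither.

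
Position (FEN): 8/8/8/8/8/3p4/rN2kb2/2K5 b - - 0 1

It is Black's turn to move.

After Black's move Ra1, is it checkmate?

yes

After Ra1: white king on c1; in check: yes, from the black rook on a1.
King squares — b1: attacked by Ra1; d1: attacked by Ra1; b2: own knight; c2: attacked by Pd3; d2: attacked by Ke2.
White has no legal moves → checkmate.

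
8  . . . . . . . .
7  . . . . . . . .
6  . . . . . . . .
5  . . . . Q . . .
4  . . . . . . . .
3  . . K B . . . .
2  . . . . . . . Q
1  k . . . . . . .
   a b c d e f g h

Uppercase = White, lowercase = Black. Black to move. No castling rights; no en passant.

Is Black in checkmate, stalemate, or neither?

Black to move; black king on a1.
In check: no.
King squares — b1: attacked by Bd3; a2: attacked by Qh2; b2: attacked by Qh2.
Legal moves for Black: none.
Not in check and no legal moves → stalemate.

stalemate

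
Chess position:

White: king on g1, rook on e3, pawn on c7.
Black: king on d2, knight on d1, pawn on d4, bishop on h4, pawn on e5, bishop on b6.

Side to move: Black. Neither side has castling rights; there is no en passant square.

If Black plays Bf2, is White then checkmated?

After Bf2: white king on g1; in check: yes, from the black bishop on f2.
White has 4 legal replies: Kh2, Kg2, Kh1, Kf1.
In check but a legal move exists → not checkmate.

no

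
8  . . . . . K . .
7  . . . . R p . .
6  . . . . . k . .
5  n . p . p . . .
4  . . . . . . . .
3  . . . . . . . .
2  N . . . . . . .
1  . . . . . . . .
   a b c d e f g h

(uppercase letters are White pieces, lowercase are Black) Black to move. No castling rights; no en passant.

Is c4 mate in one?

no

After c4: white king on f8; in check: no.
White is not in check, so this cannot be checkmate.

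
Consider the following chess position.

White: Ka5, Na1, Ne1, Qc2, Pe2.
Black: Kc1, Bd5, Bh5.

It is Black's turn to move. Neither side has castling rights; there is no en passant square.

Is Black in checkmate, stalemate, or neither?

Black to move; black king on c1.
In check: yes, from the white queen on c2.
King squares — b1: attacked by Qc2; d1: attacked by Qc2; b2: attacked by Qc2; c2: attacked by Na1; d2: attacked by Qc2.
Legal moves for Black: none.
In check with no legal moves → checkmate.

checkmate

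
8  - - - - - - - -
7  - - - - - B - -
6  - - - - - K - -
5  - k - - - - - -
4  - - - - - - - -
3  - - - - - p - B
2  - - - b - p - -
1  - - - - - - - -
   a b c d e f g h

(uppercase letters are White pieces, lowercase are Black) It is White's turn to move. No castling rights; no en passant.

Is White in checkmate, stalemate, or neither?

White to move; white king on f6.
In check: no.
Legal moves for White include: Bg8, Be8+, Bg6, Bfe6, Bh5, Bd5, Bc4+, Bb3, Ba2, Kg7, Ke7, Kg6, Ke6, Kf5, Ke5, Bc8, Bd7+, Bhe6, ... (list truncated; more exist).
White has legal moves and is not in check → neither.

neither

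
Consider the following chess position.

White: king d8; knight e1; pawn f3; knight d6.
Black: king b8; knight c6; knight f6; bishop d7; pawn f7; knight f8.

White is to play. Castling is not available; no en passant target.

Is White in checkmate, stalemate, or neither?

White to move; white king on d8.
In check: yes, from the black knight on c6.
King squares — c7: attacked by Kb8; d7: attacked by Nf6; e7: attacked by Nc6; c8: attacked by Bd7; e8: attacked by Nf6.
Legal moves for White: none.
In check with no legal moves → checkmate.

checkmate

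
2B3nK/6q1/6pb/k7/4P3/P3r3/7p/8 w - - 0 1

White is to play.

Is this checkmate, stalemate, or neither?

White to move; white king on h8.
In check: yes, from the black queen on g7.
King squares — g7: attacked by Bh6; h7: attacked by Qg7; g8: attacked by Qg7.
Legal moves for White: none.
In check with no legal moves → checkmate.

checkmate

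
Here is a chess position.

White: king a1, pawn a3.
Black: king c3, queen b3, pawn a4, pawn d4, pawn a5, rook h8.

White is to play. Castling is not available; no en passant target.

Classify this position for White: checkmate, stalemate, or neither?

White to move; white king on a1.
In check: no.
King squares — b1: attacked by Qb3; a2: attacked by Qb3; b2: attacked by Qb3.
Legal moves for White: none.
Not in check and no legal moves → stalemate.

stalemate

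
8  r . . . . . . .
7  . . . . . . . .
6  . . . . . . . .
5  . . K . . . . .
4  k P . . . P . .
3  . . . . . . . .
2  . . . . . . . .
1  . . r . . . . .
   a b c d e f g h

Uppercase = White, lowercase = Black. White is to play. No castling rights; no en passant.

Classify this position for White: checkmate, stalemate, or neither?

White to move; white king on c5.
In check: yes, from the black rook on c1.
King squares — b4: own pawn; c4: attacked by Rc1; d4: available; b5: attacked by Ka4; d5: available; b6: available; c6: attacked by Rc1; d6: available.
Legal moves for White: Kd6, Kb6, Kd5, Kd4.
White is in check but has 4 legal moves → neither.

neither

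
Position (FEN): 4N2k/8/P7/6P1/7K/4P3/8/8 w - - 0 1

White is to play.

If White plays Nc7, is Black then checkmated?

no

After Nc7: black king on h8; in check: no.
Black is not in check, so this cannot be checkmate.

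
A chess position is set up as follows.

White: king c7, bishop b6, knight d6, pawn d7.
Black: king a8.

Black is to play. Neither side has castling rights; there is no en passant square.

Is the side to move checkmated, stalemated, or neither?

Black to move; black king on a8.
In check: no.
King squares — a7: attacked by Bb6; b7: attacked by Nd6; b8: attacked by Kc7.
Legal moves for Black: none.
Not in check and no legal moves → stalemate.

stalemate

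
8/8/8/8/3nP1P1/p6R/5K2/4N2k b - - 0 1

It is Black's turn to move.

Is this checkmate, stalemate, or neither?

Black to move; black king on h1.
In check: yes, from the white rook on h3.
King squares — g1: attacked by Kf2; g2: attacked by Ne1; h2: attacked by Rh3.
Legal moves for Black: none.
In check with no legal moves → checkmate.

checkmate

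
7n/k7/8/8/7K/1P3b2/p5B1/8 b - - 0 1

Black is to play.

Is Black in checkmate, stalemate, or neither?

neither

Black to move; black king on a7.
In check: no.
Legal moves for Black include: Nf7, Ng6+, Kb8, Ka8, Kb7, Kb6, Ka6, Ba8, Bb7, Bc6, Bh5, Bd5, Bg4, Be4, Bxg2, Be2, Bd1, a1=Q, ... (list truncated; more exist).
Black has legal moves and is not in check → neither.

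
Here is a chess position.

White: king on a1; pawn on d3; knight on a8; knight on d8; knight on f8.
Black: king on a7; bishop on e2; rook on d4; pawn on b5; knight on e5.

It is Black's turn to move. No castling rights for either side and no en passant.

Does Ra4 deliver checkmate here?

no

After Ra4: white king on a1; in check: yes, from the black rook on a4.
White has 2 legal replies: Kb2, Kb1.
In check but a legal move exists → not checkmate.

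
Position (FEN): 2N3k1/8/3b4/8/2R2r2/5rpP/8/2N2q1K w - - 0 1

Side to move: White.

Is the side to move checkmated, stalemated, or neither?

checkmate

White to move; white king on h1.
In check: yes, from the black queen on f1.
King squares — g1: attacked by Qf1; g2: attacked by Qf1; h2: attacked by Pg3.
Legal moves for White: none.
In check with no legal moves → checkmate.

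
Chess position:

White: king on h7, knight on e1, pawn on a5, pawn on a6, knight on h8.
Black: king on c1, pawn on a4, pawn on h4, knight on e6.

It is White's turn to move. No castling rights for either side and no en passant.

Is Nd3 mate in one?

After Nd3: black king on c1; in check: yes, from the white knight on d3.
Black has 4 legal replies: Kd2, Kc2, Kd1, Kb1.
In check but a legal move exists → not checkmate.

no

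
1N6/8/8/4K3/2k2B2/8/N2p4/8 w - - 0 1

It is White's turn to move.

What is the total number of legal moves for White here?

17

White to move; king on e5.
In check: no.
Legal moves: Nd7, Nc6, Na6, Kf6, Ke6, Kd6, Kf5, Ke4, Bh6, Bg5, Bg3, Be3, Bh2, Bxd2, Nb4, Nc3, Nc1.
Count: 17.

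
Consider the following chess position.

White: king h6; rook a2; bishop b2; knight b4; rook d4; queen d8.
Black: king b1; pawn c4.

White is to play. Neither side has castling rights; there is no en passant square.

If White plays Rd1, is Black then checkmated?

After Rd1: black king on b1; in check: yes, from the white rook on d1.
King squares — a1: attacked by Rd1; c1: attacked by Rd1; a2: attacked by Nb4; b2: attacked by Ra2; c2: attacked by Nb4.
Black has no legal moves → checkmate.

yes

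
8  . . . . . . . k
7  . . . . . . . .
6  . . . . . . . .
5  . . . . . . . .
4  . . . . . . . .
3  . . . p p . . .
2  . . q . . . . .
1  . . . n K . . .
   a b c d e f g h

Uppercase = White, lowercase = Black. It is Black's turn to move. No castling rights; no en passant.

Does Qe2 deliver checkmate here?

After Qe2: white king on e1; in check: yes, from the black queen on e2.
King squares — d1: attacked by Qe2; f1: attacked by Qe2; d2: attacked by Qe2; e2: attacked by Pd3; f2: attacked by Nd1.
White has no legal moves → checkmate.

yes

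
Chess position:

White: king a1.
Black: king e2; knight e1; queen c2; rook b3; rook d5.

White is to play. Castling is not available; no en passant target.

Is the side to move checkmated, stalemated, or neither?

stalemate

White to move; white king on a1.
In check: no.
King squares — b1: attacked by Qc2; a2: attacked by Qc2; b2: attacked by Qc2.
Legal moves for White: none.
Not in check and no legal moves → stalemate.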